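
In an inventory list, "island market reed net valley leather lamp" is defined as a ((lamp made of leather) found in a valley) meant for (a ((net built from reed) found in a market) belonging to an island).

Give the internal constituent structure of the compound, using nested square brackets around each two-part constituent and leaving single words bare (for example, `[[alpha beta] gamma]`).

At the top level: head "lamp" (specifically "valley leather lamp"); modifier "island market reed net".
Inside "island market reed net": head "net" (specifically "market reed net"), modifier "island".
Inside "market reed net": head "net" (specifically "reed net"), modifier "market".
Inside "reed net": head "net", modifier "reed".
Inside "valley leather lamp": head "lamp" (specifically "leather lamp"), modifier "valley".
Inside "leather lamp": head "lamp", modifier "leather".
Assembled: [[island [market [reed net]]] [valley [leather lamp]]].

[[island [market [reed net]]] [valley [leather lamp]]]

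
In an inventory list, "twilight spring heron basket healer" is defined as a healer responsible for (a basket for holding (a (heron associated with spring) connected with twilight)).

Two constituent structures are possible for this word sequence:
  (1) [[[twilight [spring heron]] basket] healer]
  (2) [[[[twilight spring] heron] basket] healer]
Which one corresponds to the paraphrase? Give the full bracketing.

The paraphrase's head is the "healer" part ("healer"); its modifier is "twilight spring heron basket".
That top-level split, carried through the inner groups, gives [[[twilight [spring heron]] basket] healer].

[[[twilight [spring heron]] basket] healer]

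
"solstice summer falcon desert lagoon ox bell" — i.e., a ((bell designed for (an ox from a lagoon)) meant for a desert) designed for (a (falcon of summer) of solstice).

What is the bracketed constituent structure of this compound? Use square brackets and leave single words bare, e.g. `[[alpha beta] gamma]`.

At the top level: head "bell" (specifically "desert lagoon ox bell"); modifier "solstice summer falcon".
Inside "solstice summer falcon": head "falcon" (specifically "summer falcon"), modifier "solstice".
Inside "summer falcon": head "falcon", modifier "summer".
Inside "desert lagoon ox bell": head "bell" (specifically "lagoon ox bell"), modifier "desert".
Inside "lagoon ox bell": head "bell", modifier "lagoon ox".
Inside "lagoon ox": head "ox", modifier "lagoon".
So the structure is [[solstice [summer falcon]] [desert [[lagoon ox] bell]]].

[[solstice [summer falcon]] [desert [[lagoon ox] bell]]]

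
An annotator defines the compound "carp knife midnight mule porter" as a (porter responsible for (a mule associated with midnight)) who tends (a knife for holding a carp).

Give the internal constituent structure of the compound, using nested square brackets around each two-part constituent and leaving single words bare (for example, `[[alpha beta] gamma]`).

[[carp knife] [[midnight mule] porter]]

At the top level: head "porter" (specifically "midnight mule porter"); modifier "carp knife".
"carp knife" → head "knife", modifier "carp".
"midnight mule porter" → head "porter", modifier "midnight mule".
"midnight mule" → head "mule", modifier "midnight".
Putting it together: [[carp knife] [[midnight mule] porter]].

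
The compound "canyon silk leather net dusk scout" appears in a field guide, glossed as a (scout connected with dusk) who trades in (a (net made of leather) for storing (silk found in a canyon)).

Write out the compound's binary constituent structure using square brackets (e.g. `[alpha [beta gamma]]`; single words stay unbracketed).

Whole compound: head "scout" (specifically "dusk scout"), modifier "canyon silk leather net".
"canyon silk leather net" → head "net" (specifically "leather net"), modifier "canyon silk".
"canyon silk" → head "silk", modifier "canyon".
"leather net" → head "net", modifier "leather".
"dusk scout" → head "scout", modifier "dusk".
Putting it together: [[[canyon silk] [leather net]] [dusk scout]].

[[[canyon silk] [leather net]] [dusk scout]]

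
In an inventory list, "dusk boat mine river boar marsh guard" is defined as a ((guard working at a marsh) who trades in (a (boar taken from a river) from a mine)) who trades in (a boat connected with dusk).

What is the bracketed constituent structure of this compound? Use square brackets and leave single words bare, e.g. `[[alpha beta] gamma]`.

Whole compound: head "guard" (specifically "mine river boar marsh guard"), modifier "dusk boat".
Within "dusk boat", the head is "boat" and the modifier is "dusk".
Within "mine river boar marsh guard", the head is "guard" (specifically "marsh guard") and the modifier is "mine river boar".
Within "mine river boar", the head is "boar" (specifically "river boar") and the modifier is "mine".
Within "river boar", the head is "boar" and the modifier is "river".
Within "marsh guard", the head is "guard" and the modifier is "marsh".
Assembled: [[dusk boat] [[mine [river boar]] [marsh guard]]].

[[dusk boat] [[mine [river boar]] [marsh guard]]]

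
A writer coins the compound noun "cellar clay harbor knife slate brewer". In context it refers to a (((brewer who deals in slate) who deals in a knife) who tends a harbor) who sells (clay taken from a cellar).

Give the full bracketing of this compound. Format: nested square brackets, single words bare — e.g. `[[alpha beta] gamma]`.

Overall it is a kind of brewer (specifically "harbor knife slate brewer"); the modifier is "cellar clay".
Inside "cellar clay": head "clay", modifier "cellar".
Inside "harbor knife slate brewer": head "brewer" (specifically "knife slate brewer"), modifier "harbor".
Inside "knife slate brewer": head "brewer" (specifically "slate brewer"), modifier "knife".
Inside "slate brewer": head "brewer", modifier "slate".
Assembled: [[cellar clay] [harbor [knife [slate brewer]]]].

[[cellar clay] [harbor [knife [slate brewer]]]]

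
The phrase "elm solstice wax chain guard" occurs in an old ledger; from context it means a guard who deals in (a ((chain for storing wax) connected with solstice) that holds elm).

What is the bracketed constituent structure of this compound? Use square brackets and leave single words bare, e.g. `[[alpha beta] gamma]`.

Overall it is a kind of guard; the modifier is "elm solstice wax chain".
Within "elm solstice wax chain", the head is "chain" (specifically "solstice wax chain") and the modifier is "elm".
Within "solstice wax chain", the head is "chain" (specifically "wax chain") and the modifier is "solstice".
Within "wax chain", the head is "chain" and the modifier is "wax".
So the structure is [[elm [solstice [wax chain]]] guard].

[[elm [solstice [wax chain]]] guard]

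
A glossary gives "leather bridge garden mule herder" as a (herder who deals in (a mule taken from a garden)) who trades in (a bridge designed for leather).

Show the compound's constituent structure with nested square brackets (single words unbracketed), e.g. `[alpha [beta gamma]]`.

[[leather bridge] [[garden mule] herder]]

At the top level: head "herder" (specifically "garden mule herder"); modifier "leather bridge".
"leather bridge" → head "bridge", modifier "leather".
"garden mule herder" → head "herder", modifier "garden mule".
"garden mule" → head "mule", modifier "garden".
So the structure is [[leather bridge] [[garden mule] herder]].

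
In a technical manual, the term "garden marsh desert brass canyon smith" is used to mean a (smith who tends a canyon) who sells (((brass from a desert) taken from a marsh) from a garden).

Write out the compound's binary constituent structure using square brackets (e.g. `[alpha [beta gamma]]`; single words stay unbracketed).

Whole compound: head "smith" (specifically "canyon smith"), modifier "garden marsh desert brass".
Within "garden marsh desert brass", the head is "brass" (specifically "marsh desert brass") and the modifier is "garden".
Within "marsh desert brass", the head is "brass" (specifically "desert brass") and the modifier is "marsh".
Within "desert brass", the head is "brass" and the modifier is "desert".
Within "canyon smith", the head is "smith" and the modifier is "canyon".
So the structure is [[garden [marsh [desert brass]]] [canyon smith]].

[[garden [marsh [desert brass]]] [canyon smith]]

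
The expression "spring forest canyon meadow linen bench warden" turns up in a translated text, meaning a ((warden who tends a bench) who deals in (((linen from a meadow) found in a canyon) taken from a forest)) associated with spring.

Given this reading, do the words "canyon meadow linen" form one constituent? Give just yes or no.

yes

The paraphrase groups the words so that "canyon meadow linen" is one unit: it corresponds to a single parenthesized sub-phrase.
The full structure is [spring [[forest [canyon [meadow linen]]] [bench warden]]], in which [canyon meadow linen] is a constituent.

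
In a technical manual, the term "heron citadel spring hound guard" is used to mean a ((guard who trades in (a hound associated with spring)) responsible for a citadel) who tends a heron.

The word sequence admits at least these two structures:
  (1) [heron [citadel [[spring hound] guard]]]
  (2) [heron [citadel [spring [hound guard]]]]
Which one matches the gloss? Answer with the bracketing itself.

The paraphrase's head is the "guard" part ("citadel spring hound guard"); its modifier is "heron".
That top-level split, carried through the inner groups, gives [heron [citadel [[spring hound] guard]]].

[heron [citadel [[spring hound] guard]]]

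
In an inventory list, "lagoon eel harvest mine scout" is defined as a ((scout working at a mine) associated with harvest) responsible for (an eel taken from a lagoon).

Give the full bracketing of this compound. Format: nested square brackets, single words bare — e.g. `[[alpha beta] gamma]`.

[[lagoon eel] [harvest [mine scout]]]

Whole compound: head "scout" (specifically "harvest mine scout"), modifier "lagoon eel".
"lagoon eel" → head "eel", modifier "lagoon".
"harvest mine scout" → head "scout" (specifically "mine scout"), modifier "harvest".
"mine scout" → head "scout", modifier "mine".
Assembled: [[lagoon eel] [harvest [mine scout]]].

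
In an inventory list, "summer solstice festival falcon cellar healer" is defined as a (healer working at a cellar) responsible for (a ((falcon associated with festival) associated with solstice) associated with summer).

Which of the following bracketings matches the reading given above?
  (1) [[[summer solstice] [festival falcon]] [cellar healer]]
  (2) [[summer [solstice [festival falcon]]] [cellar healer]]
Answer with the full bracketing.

The paraphrase's head is the "healer" part ("cellar healer"); its modifier is "summer solstice festival falcon".
That top-level split, carried through the inner groups, gives [[summer [solstice [festival falcon]]] [cellar healer]].

[[summer [solstice [festival falcon]]] [cellar healer]]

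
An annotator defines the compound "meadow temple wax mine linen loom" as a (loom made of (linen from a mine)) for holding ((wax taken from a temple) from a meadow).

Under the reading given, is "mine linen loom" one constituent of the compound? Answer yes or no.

The paraphrase groups the words so that "mine linen loom" is one unit: it corresponds to a single parenthesized sub-phrase.
The full structure is [[meadow [temple wax]] [[mine linen] loom]], in which [mine linen loom] is a constituent.

yes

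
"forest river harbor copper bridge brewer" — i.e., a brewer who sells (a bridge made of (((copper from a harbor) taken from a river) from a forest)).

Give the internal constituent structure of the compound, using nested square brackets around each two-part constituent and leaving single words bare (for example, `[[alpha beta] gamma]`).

[[[forest [river [harbor copper]]] bridge] brewer]

At the top level: head "brewer"; modifier "forest river harbor copper bridge".
Within "forest river harbor copper bridge", the head is "bridge" and the modifier is "forest river harbor copper".
Within "forest river harbor copper", the head is "copper" (specifically "river harbor copper") and the modifier is "forest".
Within "river harbor copper", the head is "copper" (specifically "harbor copper") and the modifier is "river".
Within "harbor copper", the head is "copper" and the modifier is "harbor".
Assembled: [[[forest [river [harbor copper]]] bridge] brewer].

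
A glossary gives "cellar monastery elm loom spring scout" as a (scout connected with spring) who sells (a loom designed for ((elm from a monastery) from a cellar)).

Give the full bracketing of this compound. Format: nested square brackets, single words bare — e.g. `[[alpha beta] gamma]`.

[[[cellar [monastery elm]] loom] [spring scout]]

Overall it is a kind of scout (specifically "spring scout"); the modifier is "cellar monastery elm loom".
Inside "cellar monastery elm loom": head "loom", modifier "cellar monastery elm".
Inside "cellar monastery elm": head "elm" (specifically "monastery elm"), modifier "cellar".
Inside "monastery elm": head "elm", modifier "monastery".
Inside "spring scout": head "scout", modifier "spring".
So the structure is [[[cellar [monastery elm]] loom] [spring scout]].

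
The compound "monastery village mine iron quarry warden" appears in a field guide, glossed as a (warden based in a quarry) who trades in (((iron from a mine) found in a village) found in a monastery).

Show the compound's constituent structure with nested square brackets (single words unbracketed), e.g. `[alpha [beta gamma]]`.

The outermost head in the paraphrase is "warden" (specifically "quarry warden"), modified by "monastery village mine iron".
Within "monastery village mine iron", the head is "iron" (specifically "village mine iron") and the modifier is "monastery".
Within "village mine iron", the head is "iron" (specifically "mine iron") and the modifier is "village".
Within "mine iron", the head is "iron" and the modifier is "mine".
Within "quarry warden", the head is "warden" and the modifier is "quarry".
Assembled: [[monastery [village [mine iron]]] [quarry warden]].

[[monastery [village [mine iron]]] [quarry warden]]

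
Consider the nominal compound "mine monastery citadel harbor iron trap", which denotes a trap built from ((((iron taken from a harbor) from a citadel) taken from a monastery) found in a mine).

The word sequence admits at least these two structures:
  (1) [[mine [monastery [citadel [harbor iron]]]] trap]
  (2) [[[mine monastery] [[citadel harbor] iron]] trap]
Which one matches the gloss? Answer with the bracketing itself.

The paraphrase's head is the "trap" part ("trap"); its modifier is "mine monastery citadel harbor iron".
That top-level split, carried through the inner groups, gives [[mine [monastery [citadel [harbor iron]]]] trap].

[[mine [monastery [citadel [harbor iron]]]] trap]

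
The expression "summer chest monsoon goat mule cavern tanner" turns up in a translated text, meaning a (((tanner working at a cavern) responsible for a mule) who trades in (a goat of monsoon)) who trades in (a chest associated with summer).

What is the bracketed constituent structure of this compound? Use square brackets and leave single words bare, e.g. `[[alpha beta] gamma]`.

[[summer chest] [[monsoon goat] [mule [cavern tanner]]]]

At the top level: head "tanner" (specifically "monsoon goat mule cavern tanner"); modifier "summer chest".
Inside "summer chest": head "chest", modifier "summer".
Inside "monsoon goat mule cavern tanner": head "tanner" (specifically "mule cavern tanner"), modifier "monsoon goat".
Inside "monsoon goat": head "goat", modifier "monsoon".
Inside "mule cavern tanner": head "tanner" (specifically "cavern tanner"), modifier "mule".
Inside "cavern tanner": head "tanner", modifier "cavern".
Assembled: [[summer chest] [[monsoon goat] [mule [cavern tanner]]]].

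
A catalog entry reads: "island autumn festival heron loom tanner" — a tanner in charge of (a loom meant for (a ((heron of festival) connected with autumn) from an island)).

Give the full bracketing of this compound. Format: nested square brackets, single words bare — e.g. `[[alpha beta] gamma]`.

At the top level: head "tanner"; modifier "island autumn festival heron loom".
Within "island autumn festival heron loom", the head is "loom" and the modifier is "island autumn festival heron".
Within "island autumn festival heron", the head is "heron" (specifically "autumn festival heron") and the modifier is "island".
Within "autumn festival heron", the head is "heron" (specifically "festival heron") and the modifier is "autumn".
Within "festival heron", the head is "heron" and the modifier is "festival".
So the structure is [[[island [autumn [festival heron]]] loom] tanner].

[[[island [autumn [festival heron]]] loom] tanner]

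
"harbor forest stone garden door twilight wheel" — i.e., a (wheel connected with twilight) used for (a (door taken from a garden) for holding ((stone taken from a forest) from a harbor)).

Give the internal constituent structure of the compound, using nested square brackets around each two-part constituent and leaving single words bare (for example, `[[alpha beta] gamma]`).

The outermost head in the paraphrase is "wheel" (specifically "twilight wheel"), modified by "harbor forest stone garden door".
Inside "harbor forest stone garden door": head "door" (specifically "garden door"), modifier "harbor forest stone".
Inside "harbor forest stone": head "stone" (specifically "forest stone"), modifier "harbor".
Inside "forest stone": head "stone", modifier "forest".
Inside "garden door": head "door", modifier "garden".
Inside "twilight wheel": head "wheel", modifier "twilight".
Assembled: [[[harbor [forest stone]] [garden door]] [twilight wheel]].

[[[harbor [forest stone]] [garden door]] [twilight wheel]]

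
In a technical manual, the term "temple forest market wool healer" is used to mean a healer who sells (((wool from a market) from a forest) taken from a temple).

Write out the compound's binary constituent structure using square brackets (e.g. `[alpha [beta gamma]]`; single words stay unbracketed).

[[temple [forest [market wool]]] healer]

Overall it is a kind of healer; the modifier is "temple forest market wool".
Within "temple forest market wool", the head is "wool" (specifically "forest market wool") and the modifier is "temple".
Within "forest market wool", the head is "wool" (specifically "market wool") and the modifier is "forest".
Within "market wool", the head is "wool" and the modifier is "market".
Assembled: [[temple [forest [market wool]]] healer].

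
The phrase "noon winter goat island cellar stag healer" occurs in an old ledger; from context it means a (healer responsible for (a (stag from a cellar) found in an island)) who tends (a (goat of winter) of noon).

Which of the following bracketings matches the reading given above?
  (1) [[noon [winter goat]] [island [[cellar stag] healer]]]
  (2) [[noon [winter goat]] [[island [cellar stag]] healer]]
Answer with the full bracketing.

The paraphrase's head is the "healer" part ("island cellar stag healer"); its modifier is "noon winter goat".
That top-level split, carried through the inner groups, gives [[noon [winter goat]] [[island [cellar stag]] healer]].

[[noon [winter goat]] [[island [cellar stag]] healer]]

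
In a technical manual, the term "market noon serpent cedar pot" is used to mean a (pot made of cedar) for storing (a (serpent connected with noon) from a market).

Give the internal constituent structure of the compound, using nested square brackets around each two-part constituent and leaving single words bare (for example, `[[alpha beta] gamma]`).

The outermost head in the paraphrase is "pot" (specifically "cedar pot"), modified by "market noon serpent".
Within "market noon serpent", the head is "serpent" (specifically "noon serpent") and the modifier is "market".
Within "noon serpent", the head is "serpent" and the modifier is "noon".
Within "cedar pot", the head is "pot" and the modifier is "cedar".
So the structure is [[market [noon serpent]] [cedar pot]].

[[market [noon serpent]] [cedar pot]]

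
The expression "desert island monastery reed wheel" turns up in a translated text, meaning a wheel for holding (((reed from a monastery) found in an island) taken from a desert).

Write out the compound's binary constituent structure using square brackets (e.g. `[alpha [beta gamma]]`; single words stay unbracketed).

At the top level: head "wheel"; modifier "desert island monastery reed".
"desert island monastery reed" → head "reed" (specifically "island monastery reed"), modifier "desert".
"island monastery reed" → head "reed" (specifically "monastery reed"), modifier "island".
"monastery reed" → head "reed", modifier "monastery".
Assembled: [[desert [island [monastery reed]]] wheel].

[[desert [island [monastery reed]]] wheel]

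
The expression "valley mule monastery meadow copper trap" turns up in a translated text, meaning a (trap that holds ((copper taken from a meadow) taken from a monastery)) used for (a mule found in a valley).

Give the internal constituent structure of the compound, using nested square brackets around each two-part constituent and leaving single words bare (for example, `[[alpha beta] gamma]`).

[[valley mule] [[monastery [meadow copper]] trap]]

At the top level: head "trap" (specifically "monastery meadow copper trap"); modifier "valley mule".
Inside "valley mule": head "mule", modifier "valley".
Inside "monastery meadow copper trap": head "trap", modifier "monastery meadow copper".
Inside "monastery meadow copper": head "copper" (specifically "meadow copper"), modifier "monastery".
Inside "meadow copper": head "copper", modifier "meadow".
Assembled: [[valley mule] [[monastery [meadow copper]] trap]].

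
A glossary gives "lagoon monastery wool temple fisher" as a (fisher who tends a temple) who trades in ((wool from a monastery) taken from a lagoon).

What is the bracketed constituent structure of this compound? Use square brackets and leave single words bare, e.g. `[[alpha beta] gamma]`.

[[lagoon [monastery wool]] [temple fisher]]

Overall it is a kind of fisher (specifically "temple fisher"); the modifier is "lagoon monastery wool".
"lagoon monastery wool" → head "wool" (specifically "monastery wool"), modifier "lagoon".
"monastery wool" → head "wool", modifier "monastery".
"temple fisher" → head "fisher", modifier "temple".
Assembled: [[lagoon [monastery wool]] [temple fisher]].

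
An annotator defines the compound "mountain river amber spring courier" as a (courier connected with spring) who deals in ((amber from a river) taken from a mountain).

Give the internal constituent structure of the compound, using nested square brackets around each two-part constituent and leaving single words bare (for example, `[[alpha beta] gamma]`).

[[mountain [river amber]] [spring courier]]

Whole compound: head "courier" (specifically "spring courier"), modifier "mountain river amber".
Within "mountain river amber", the head is "amber" (specifically "river amber") and the modifier is "mountain".
Within "river amber", the head is "amber" and the modifier is "river".
Within "spring courier", the head is "courier" and the modifier is "spring".
Assembled: [[mountain [river amber]] [spring courier]].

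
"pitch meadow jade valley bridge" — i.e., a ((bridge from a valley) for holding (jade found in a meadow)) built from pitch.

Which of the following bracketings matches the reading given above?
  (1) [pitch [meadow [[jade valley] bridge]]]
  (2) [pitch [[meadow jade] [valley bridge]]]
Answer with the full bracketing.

[pitch [[meadow jade] [valley bridge]]]

The paraphrase's head is the "bridge" part ("meadow jade valley bridge"); its modifier is "pitch".
That top-level split, carried through the inner groups, gives [pitch [[meadow jade] [valley bridge]]].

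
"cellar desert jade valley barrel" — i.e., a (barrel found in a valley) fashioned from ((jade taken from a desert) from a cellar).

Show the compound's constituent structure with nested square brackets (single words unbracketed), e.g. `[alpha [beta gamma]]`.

[[cellar [desert jade]] [valley barrel]]

At the top level: head "barrel" (specifically "valley barrel"); modifier "cellar desert jade".
Within "cellar desert jade", the head is "jade" (specifically "desert jade") and the modifier is "cellar".
Within "desert jade", the head is "jade" and the modifier is "desert".
Within "valley barrel", the head is "barrel" and the modifier is "valley".
Assembled: [[cellar [desert jade]] [valley barrel]].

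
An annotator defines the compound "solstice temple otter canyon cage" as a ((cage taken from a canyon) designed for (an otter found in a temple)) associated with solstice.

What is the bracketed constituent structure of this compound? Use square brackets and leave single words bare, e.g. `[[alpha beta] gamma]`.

[solstice [[temple otter] [canyon cage]]]

The outermost head in the paraphrase is "cage" (specifically "temple otter canyon cage"), modified by "solstice".
Within "temple otter canyon cage", the head is "cage" (specifically "canyon cage") and the modifier is "temple otter".
Within "temple otter", the head is "otter" and the modifier is "temple".
Within "canyon cage", the head is "cage" and the modifier is "canyon".
Putting it together: [solstice [[temple otter] [canyon cage]]].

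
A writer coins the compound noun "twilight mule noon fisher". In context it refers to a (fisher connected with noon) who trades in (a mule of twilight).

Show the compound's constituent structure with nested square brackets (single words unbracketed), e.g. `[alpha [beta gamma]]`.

The outermost head in the paraphrase is "fisher" (specifically "noon fisher"), modified by "twilight mule".
Inside "twilight mule": head "mule", modifier "twilight".
Inside "noon fisher": head "fisher", modifier "noon".
So the structure is [[twilight mule] [noon fisher]].

[[twilight mule] [noon fisher]]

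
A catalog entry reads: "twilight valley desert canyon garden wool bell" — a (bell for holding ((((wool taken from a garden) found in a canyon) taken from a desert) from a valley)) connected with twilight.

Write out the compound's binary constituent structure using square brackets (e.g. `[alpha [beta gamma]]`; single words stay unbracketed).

[twilight [[valley [desert [canyon [garden wool]]]] bell]]

Overall it is a kind of bell (specifically "valley desert canyon garden wool bell"); the modifier is "twilight".
Within "valley desert canyon garden wool bell", the head is "bell" and the modifier is "valley desert canyon garden wool".
Within "valley desert canyon garden wool", the head is "wool" (specifically "desert canyon garden wool") and the modifier is "valley".
Within "desert canyon garden wool", the head is "wool" (specifically "canyon garden wool") and the modifier is "desert".
Within "canyon garden wool", the head is "wool" (specifically "garden wool") and the modifier is "canyon".
Within "garden wool", the head is "wool" and the modifier is "garden".
Putting it together: [twilight [[valley [desert [canyon [garden wool]]]] bell]].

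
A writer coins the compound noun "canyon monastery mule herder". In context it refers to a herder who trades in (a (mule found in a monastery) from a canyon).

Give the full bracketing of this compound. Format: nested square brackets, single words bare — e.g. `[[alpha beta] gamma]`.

[[canyon [monastery mule]] herder]

Whole compound: head "herder", modifier "canyon monastery mule".
Inside "canyon monastery mule": head "mule" (specifically "monastery mule"), modifier "canyon".
Inside "monastery mule": head "mule", modifier "monastery".
Assembled: [[canyon [monastery mule]] herder].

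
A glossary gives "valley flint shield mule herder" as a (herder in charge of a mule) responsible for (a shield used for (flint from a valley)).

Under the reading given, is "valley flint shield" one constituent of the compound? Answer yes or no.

The paraphrase groups the words so that "valley flint shield" is one unit: it corresponds to a single parenthesized sub-phrase.
The full structure is [[[valley flint] shield] [mule herder]], in which [valley flint shield] is a constituent.

yes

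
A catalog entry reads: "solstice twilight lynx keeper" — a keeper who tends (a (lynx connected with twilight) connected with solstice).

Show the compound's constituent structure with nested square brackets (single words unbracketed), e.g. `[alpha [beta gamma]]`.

[[solstice [twilight lynx]] keeper]

Overall it is a kind of keeper; the modifier is "solstice twilight lynx".
Inside "solstice twilight lynx": head "lynx" (specifically "twilight lynx"), modifier "solstice".
Inside "twilight lynx": head "lynx", modifier "twilight".
Assembled: [[solstice [twilight lynx]] keeper].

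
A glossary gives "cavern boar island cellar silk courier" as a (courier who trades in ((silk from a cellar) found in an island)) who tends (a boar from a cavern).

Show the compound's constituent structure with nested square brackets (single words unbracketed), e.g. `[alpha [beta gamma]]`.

Whole compound: head "courier" (specifically "island cellar silk courier"), modifier "cavern boar".
"cavern boar" → head "boar", modifier "cavern".
"island cellar silk courier" → head "courier", modifier "island cellar silk".
"island cellar silk" → head "silk" (specifically "cellar silk"), modifier "island".
"cellar silk" → head "silk", modifier "cellar".
Assembled: [[cavern boar] [[island [cellar silk]] courier]].

[[cavern boar] [[island [cellar silk]] courier]]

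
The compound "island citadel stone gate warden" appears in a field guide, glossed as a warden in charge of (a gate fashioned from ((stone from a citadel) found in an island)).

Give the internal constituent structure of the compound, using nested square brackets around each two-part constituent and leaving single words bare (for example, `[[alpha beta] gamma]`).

[[[island [citadel stone]] gate] warden]

Whole compound: head "warden", modifier "island citadel stone gate".
Within "island citadel stone gate", the head is "gate" and the modifier is "island citadel stone".
Within "island citadel stone", the head is "stone" (specifically "citadel stone") and the modifier is "island".
Within "citadel stone", the head is "stone" and the modifier is "citadel".
Putting it together: [[[island [citadel stone]] gate] warden].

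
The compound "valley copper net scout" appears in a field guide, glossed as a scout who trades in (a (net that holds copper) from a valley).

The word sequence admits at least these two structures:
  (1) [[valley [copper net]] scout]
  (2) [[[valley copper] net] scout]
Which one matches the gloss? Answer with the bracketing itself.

[[valley [copper net]] scout]

The paraphrase's head is the "scout" part ("scout"); its modifier is "valley copper net".
That top-level split, carried through the inner groups, gives [[valley [copper net]] scout].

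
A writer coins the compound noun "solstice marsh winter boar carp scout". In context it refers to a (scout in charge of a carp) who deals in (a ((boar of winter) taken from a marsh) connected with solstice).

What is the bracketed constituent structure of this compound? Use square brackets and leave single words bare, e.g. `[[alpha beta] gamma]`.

[[solstice [marsh [winter boar]]] [carp scout]]

At the top level: head "scout" (specifically "carp scout"); modifier "solstice marsh winter boar".
Inside "solstice marsh winter boar": head "boar" (specifically "marsh winter boar"), modifier "solstice".
Inside "marsh winter boar": head "boar" (specifically "winter boar"), modifier "marsh".
Inside "winter boar": head "boar", modifier "winter".
Inside "carp scout": head "scout", modifier "carp".
Assembled: [[solstice [marsh [winter boar]]] [carp scout]].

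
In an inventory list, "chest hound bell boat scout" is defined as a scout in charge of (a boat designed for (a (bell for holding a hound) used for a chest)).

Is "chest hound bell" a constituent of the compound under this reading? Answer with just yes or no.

yes

The paraphrase groups the words so that "chest hound bell" is one unit: it corresponds to a single parenthesized sub-phrase.
The full structure is [[[chest [hound bell]] boat] scout], in which [chest hound bell] is a constituent.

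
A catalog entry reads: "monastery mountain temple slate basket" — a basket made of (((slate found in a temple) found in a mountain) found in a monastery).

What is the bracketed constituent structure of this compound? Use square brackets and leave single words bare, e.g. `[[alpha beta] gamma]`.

The outermost head in the paraphrase is "basket", modified by "monastery mountain temple slate".
Within "monastery mountain temple slate", the head is "slate" (specifically "mountain temple slate") and the modifier is "monastery".
Within "mountain temple slate", the head is "slate" (specifically "temple slate") and the modifier is "mountain".
Within "temple slate", the head is "slate" and the modifier is "temple".
So the structure is [[monastery [mountain [temple slate]]] basket].

[[monastery [mountain [temple slate]]] basket]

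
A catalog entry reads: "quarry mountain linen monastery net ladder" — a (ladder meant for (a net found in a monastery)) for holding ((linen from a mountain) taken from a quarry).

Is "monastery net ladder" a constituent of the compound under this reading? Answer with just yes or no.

yes

The paraphrase groups the words so that "monastery net ladder" is one unit: it corresponds to a single parenthesized sub-phrase.
The full structure is [[quarry [mountain linen]] [[monastery net] ladder]], in which [monastery net ladder] is a constituent.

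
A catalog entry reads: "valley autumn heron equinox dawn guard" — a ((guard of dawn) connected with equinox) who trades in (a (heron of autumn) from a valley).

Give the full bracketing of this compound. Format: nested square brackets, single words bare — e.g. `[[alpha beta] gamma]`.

[[valley [autumn heron]] [equinox [dawn guard]]]

Whole compound: head "guard" (specifically "equinox dawn guard"), modifier "valley autumn heron".
Inside "valley autumn heron": head "heron" (specifically "autumn heron"), modifier "valley".
Inside "autumn heron": head "heron", modifier "autumn".
Inside "equinox dawn guard": head "guard" (specifically "dawn guard"), modifier "equinox".
Inside "dawn guard": head "guard", modifier "dawn".
So the structure is [[valley [autumn heron]] [equinox [dawn guard]]].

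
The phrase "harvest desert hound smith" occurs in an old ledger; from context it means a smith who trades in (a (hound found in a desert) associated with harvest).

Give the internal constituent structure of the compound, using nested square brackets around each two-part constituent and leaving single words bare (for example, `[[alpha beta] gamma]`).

Whole compound: head "smith", modifier "harvest desert hound".
Within "harvest desert hound", the head is "hound" (specifically "desert hound") and the modifier is "harvest".
Within "desert hound", the head is "hound" and the modifier is "desert".
Putting it together: [[harvest [desert hound]] smith].

[[harvest [desert hound]] smith]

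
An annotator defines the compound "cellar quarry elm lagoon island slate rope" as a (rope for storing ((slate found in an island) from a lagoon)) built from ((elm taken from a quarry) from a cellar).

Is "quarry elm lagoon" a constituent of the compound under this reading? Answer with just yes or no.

The top-level split is [cellar quarry elm] [lagoon island slate rope]; the full structure is [[cellar [quarry elm]] [[lagoon [island slate]] rope]].
"quarry elm lagoon" straddles a constituent boundary, so it is not a single unit.

no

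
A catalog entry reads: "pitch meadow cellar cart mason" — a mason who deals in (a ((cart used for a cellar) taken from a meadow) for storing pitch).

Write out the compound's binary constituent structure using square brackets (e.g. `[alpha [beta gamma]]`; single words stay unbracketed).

Whole compound: head "mason", modifier "pitch meadow cellar cart".
"pitch meadow cellar cart" → head "cart" (specifically "meadow cellar cart"), modifier "pitch".
"meadow cellar cart" → head "cart" (specifically "cellar cart"), modifier "meadow".
"cellar cart" → head "cart", modifier "cellar".
So the structure is [[pitch [meadow [cellar cart]]] mason].

[[pitch [meadow [cellar cart]]] mason]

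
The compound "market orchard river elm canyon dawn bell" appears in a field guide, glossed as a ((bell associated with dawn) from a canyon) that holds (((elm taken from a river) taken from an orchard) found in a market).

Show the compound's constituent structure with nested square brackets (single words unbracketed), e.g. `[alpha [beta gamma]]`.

[[market [orchard [river elm]]] [canyon [dawn bell]]]

Overall it is a kind of bell (specifically "canyon dawn bell"); the modifier is "market orchard river elm".
Inside "market orchard river elm": head "elm" (specifically "orchard river elm"), modifier "market".
Inside "orchard river elm": head "elm" (specifically "river elm"), modifier "orchard".
Inside "river elm": head "elm", modifier "river".
Inside "canyon dawn bell": head "bell" (specifically "dawn bell"), modifier "canyon".
Inside "dawn bell": head "bell", modifier "dawn".
Assembled: [[market [orchard [river elm]]] [canyon [dawn bell]]].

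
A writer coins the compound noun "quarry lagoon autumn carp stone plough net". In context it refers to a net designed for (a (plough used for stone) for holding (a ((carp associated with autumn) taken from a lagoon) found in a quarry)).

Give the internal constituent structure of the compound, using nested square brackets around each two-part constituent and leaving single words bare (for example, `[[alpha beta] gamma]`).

[[[quarry [lagoon [autumn carp]]] [stone plough]] net]

The outermost head in the paraphrase is "net", modified by "quarry lagoon autumn carp stone plough".
Within "quarry lagoon autumn carp stone plough", the head is "plough" (specifically "stone plough") and the modifier is "quarry lagoon autumn carp".
Within "quarry lagoon autumn carp", the head is "carp" (specifically "lagoon autumn carp") and the modifier is "quarry".
Within "lagoon autumn carp", the head is "carp" (specifically "autumn carp") and the modifier is "lagoon".
Within "autumn carp", the head is "carp" and the modifier is "autumn".
Within "stone plough", the head is "plough" and the modifier is "stone".
So the structure is [[[quarry [lagoon [autumn carp]]] [stone plough]] net].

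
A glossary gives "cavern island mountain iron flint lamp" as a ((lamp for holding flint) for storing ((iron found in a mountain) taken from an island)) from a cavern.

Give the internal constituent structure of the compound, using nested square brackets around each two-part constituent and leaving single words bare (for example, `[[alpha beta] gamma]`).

The outermost head in the paraphrase is "lamp" (specifically "island mountain iron flint lamp"), modified by "cavern".
"island mountain iron flint lamp" → head "lamp" (specifically "flint lamp"), modifier "island mountain iron".
"island mountain iron" → head "iron" (specifically "mountain iron"), modifier "island".
"mountain iron" → head "iron", modifier "mountain".
"flint lamp" → head "lamp", modifier "flint".
So the structure is [cavern [[island [mountain iron]] [flint lamp]]].

[cavern [[island [mountain iron]] [flint lamp]]]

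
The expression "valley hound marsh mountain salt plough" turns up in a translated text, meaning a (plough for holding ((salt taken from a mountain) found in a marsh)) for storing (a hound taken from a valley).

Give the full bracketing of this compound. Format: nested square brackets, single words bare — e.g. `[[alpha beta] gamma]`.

[[valley hound] [[marsh [mountain salt]] plough]]

Overall it is a kind of plough (specifically "marsh mountain salt plough"); the modifier is "valley hound".
Within "valley hound", the head is "hound" and the modifier is "valley".
Within "marsh mountain salt plough", the head is "plough" and the modifier is "marsh mountain salt".
Within "marsh mountain salt", the head is "salt" (specifically "mountain salt") and the modifier is "marsh".
Within "mountain salt", the head is "salt" and the modifier is "mountain".
Putting it together: [[valley hound] [[marsh [mountain salt]] plough]].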